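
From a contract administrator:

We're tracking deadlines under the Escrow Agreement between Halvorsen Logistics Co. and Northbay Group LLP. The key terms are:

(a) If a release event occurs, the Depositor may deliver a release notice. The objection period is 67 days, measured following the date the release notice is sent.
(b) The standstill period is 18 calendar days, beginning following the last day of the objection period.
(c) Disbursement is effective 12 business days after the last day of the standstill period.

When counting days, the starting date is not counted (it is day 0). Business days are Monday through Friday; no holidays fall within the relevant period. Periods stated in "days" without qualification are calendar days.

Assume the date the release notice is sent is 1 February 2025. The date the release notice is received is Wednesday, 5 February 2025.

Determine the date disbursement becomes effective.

13 May 2025

The last day of the objection period: 67 calendar days after 1 February 2025 is 9 April 2025.
The last day of the standstill period: 9 April 2025 + 18 days = 27 April 2025.
The date disbursement becomes effective: counting 12 business days from Sunday, 27 April 2025 (Apr 28, Apr 29, Apr 30, May 1, …, May 9, May 12, May 13, skipping weekends) reaches Tuesday, 13 May 2025.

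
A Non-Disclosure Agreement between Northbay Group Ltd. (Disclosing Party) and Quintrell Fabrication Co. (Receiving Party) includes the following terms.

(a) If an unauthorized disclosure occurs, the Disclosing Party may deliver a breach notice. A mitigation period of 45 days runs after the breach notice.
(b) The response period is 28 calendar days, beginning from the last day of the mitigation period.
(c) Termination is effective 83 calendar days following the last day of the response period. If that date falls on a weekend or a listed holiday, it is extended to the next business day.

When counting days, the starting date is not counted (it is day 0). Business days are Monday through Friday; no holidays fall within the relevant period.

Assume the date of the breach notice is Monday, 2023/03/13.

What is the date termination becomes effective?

2023/08/16

The last day of the mitigation period: 2023/03/13 + 45 days = 2023/04/27.
Adding 28 calendar days to 2023/04/27 gives 2023/05/25, which is the last day of the response period.
The date termination becomes effective: 83 calendar days after 2023/05/25 is 2023/08/16. 2023/08/16 is a Wednesday, so no roll-forward applies.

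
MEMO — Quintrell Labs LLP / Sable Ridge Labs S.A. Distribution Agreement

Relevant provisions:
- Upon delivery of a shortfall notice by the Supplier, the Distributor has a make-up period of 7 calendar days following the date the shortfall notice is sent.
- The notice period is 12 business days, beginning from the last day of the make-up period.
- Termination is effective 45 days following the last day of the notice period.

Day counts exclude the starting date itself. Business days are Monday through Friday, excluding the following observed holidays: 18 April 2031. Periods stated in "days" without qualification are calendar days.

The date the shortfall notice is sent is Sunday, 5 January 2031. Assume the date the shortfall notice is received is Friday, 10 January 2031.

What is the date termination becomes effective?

14 March 2031

The last day of the make-up period: 5 January 2031 + 7 days = 12 January 2031.
From Sunday, 12 January 2031, 12 business days (Jan 13, Jan 14, Jan 15, Jan 16, …, Jan 24, Jan 27, Jan 28, skipping weekends) brings us to Tuesday, 28 January 2031, which is the last day of the notice period.
The date termination becomes effective: 45 calendar days after 28 January 2031 is 14 March 2031.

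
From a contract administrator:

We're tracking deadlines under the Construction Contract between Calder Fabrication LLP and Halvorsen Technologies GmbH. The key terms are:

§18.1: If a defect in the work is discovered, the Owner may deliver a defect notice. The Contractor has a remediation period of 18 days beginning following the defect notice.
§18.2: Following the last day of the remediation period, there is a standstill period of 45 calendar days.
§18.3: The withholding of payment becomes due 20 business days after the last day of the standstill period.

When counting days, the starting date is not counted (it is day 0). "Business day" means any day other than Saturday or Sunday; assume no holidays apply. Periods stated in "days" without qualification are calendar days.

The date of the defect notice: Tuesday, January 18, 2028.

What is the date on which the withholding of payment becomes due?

April 18, 2028

The last day of the remediation period: 18 calendar days after January 18, 2028 is February 5, 2028.
Adding 45 calendar days to February 5, 2028 gives March 21, 2028, which is the last day of the standstill period.
The date on which the withholding of payment becomes due: 20 business days after Tuesday, March 21, 2028, skipping weekends — Mar 22, Mar 23, Mar 24, Mar 27, …, Apr 14, Apr 17, Apr 18 — lands on Tuesday, April 18, 2028.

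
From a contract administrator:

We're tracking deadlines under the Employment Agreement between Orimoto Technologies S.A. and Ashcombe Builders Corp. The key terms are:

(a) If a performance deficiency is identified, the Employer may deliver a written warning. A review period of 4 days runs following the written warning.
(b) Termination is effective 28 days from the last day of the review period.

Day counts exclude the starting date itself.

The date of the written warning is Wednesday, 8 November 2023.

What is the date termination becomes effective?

The last day of the review period: 8 November 2023 + 4 days = 12 November 2023.
The date termination becomes effective: 28 calendar days after 12 November 2023 is 10 December 2023.

10 December 2023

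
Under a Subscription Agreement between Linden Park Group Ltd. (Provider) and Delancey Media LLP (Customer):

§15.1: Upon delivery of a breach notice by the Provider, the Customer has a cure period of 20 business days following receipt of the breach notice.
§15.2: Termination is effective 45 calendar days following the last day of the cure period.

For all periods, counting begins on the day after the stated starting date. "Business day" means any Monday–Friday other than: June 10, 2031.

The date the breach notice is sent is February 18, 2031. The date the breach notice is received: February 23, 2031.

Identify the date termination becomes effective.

May 5, 2031

From Sunday, February 23, 2031, 20 business days (Feb 24, Feb 25, Feb 26, Feb 27, …, Mar 19, Mar 20, Mar 21, skipping weekends) brings us to Friday, March 21, 2031, which is the last day of the cure period.
The date termination becomes effective: 45 calendar days after March 21, 2031 is May 5, 2031.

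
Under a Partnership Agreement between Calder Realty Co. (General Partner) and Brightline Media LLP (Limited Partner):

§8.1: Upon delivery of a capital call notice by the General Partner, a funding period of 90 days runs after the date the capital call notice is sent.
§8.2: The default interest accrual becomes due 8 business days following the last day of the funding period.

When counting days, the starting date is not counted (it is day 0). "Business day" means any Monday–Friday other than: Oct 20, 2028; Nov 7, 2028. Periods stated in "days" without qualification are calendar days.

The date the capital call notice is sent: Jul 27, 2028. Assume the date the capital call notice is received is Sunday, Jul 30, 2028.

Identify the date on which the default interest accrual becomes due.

Nov 6, 2028

The last day of the funding period: 90 calendar days after Jul 27, 2028 is Oct 25, 2028.
The date on which the default interest accrual becomes due: counting 8 business days from Wednesday, Oct 25, 2028 (Oct 26, Oct 27, Oct 30, Oct 31, Nov 1, Nov 2, Nov 3, Nov 6, skipping weekends) reaches Monday, Nov 6, 2028.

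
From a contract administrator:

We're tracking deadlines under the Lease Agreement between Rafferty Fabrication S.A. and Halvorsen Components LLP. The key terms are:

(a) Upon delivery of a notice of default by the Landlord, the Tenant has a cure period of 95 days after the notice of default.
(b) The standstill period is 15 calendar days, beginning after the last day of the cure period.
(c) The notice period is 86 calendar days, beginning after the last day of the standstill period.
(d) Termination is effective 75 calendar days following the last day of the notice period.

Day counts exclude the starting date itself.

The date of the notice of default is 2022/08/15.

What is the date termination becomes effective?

2023/05/13

Adding 95 calendar days to 2022/08/15 gives 2022/11/18, which is the last day of the cure period.
The last day of the standstill period: 15 calendar days after 2022/11/18 is 2022/12/03.
The last day of the notice period: 2022/12/03 + 86 days = 2023/02/27.
Adding 75 calendar days to 2023/02/27 gives 2023/05/13, which is the date termination becomes effective.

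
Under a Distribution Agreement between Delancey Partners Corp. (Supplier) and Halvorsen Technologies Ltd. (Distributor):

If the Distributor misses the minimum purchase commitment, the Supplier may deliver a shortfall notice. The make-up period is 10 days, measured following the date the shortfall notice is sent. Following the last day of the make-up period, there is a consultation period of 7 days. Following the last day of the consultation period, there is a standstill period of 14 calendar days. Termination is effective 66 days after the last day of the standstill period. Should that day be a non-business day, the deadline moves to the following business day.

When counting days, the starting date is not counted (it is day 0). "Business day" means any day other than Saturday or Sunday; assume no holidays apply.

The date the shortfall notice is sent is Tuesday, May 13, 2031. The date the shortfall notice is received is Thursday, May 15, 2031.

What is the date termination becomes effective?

The last day of the make-up period: 10 calendar days after May 13, 2031 is May 23, 2031.
The last day of the consultation period: 7 calendar days after May 23, 2031 is May 30, 2031.
Adding 14 calendar days to May 30, 2031 gives Jun 13, 2031, which is the last day of the standstill period.
Adding 66 calendar days to Jun 13, 2031 gives Aug 18, 2031, which is the date termination becomes effective. Aug 18, 2031 is a Monday, so no roll-forward applies.

Aug 18, 2031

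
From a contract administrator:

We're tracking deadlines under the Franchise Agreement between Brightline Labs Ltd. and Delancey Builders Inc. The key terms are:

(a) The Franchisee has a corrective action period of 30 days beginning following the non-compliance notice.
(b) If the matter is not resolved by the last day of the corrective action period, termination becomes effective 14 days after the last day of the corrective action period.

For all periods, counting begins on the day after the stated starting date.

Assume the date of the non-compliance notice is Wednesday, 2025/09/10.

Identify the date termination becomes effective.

2025/10/24

The last day of the corrective action period: 30 calendar days after 2025/09/10 is 2025/10/10.
Adding 14 calendar days to 2025/10/10 gives 2025/10/24, which is the date termination becomes effective.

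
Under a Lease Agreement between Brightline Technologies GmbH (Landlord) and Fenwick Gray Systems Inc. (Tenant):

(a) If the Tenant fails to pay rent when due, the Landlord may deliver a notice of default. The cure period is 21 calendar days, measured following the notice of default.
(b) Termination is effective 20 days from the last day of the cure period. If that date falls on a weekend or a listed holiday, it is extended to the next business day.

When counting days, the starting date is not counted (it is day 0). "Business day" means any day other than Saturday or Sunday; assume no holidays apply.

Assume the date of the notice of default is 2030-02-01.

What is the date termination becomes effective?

2030-03-14

The last day of the cure period: 2030-02-01 + 21 days = 2030-02-22.
The date termination becomes effective: 2030-02-22 + 20 days = 2030-03-14. 2030-03-14 is a Thursday, so no roll-forward applies.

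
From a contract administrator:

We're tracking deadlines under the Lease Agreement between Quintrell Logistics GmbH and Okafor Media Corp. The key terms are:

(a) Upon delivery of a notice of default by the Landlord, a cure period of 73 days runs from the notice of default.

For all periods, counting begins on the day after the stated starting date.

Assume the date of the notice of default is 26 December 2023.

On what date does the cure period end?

8 March 2024

The last day of the cure period: 26 December 2023 + 73 days = 8 March 2024.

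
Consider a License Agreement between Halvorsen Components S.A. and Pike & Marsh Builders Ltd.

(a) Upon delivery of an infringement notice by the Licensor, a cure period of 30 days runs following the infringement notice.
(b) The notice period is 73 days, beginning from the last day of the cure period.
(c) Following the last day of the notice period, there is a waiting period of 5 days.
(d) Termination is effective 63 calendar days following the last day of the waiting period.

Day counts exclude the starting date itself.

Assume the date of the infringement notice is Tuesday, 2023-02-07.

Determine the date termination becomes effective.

2023-07-28

Adding 30 calendar days to 2023-02-07 gives 2023-03-09, which is the last day of the cure period.
Adding 73 calendar days to 2023-03-09 gives 2023-05-21, which is the last day of the notice period.
The last day of the waiting period: 5 calendar days after 2023-05-21 is 2023-05-26.
Adding 63 calendar days to 2023-05-26 gives 2023-07-28, which is the date termination becomes effective.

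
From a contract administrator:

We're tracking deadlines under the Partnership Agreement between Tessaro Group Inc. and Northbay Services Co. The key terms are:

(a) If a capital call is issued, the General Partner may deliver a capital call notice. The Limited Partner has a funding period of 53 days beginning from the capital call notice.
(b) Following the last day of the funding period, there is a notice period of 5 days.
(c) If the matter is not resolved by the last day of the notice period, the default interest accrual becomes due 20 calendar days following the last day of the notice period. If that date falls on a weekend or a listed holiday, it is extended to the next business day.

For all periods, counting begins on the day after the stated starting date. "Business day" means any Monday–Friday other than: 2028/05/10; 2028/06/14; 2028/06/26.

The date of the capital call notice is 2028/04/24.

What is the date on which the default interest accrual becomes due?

The last day of the funding period: 2028/04/24 + 53 days = 2028/06/16.
The last day of the notice period: 5 calendar days after 2028/06/16 is 2028/06/21.
The date on which the default interest accrual becomes due: 20 calendar days after 2028/06/21 is 2028/07/11. 2028/07/11 is a Tuesday and is not a listed holiday, so no roll-forward applies.

2028/07/11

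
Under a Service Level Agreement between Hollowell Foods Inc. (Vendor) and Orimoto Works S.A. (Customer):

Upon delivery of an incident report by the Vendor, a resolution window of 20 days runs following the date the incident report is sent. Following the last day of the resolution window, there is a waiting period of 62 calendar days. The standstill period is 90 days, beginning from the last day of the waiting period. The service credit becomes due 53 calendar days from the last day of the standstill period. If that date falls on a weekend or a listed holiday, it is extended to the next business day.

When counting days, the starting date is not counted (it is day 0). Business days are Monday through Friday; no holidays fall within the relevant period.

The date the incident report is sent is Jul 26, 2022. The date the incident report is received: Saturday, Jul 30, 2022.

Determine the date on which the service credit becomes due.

Mar 8, 2023

The last day of the resolution window: Jul 26, 2022 + 20 days = Aug 15, 2022.
Adding 62 calendar days to Aug 15, 2022 gives Oct 16, 2022, which is the last day of the waiting period.
Adding 90 calendar days to Oct 16, 2022 gives Jan 14, 2023, which is the last day of the standstill period.
Adding 53 calendar days to Jan 14, 2023 gives Mar 8, 2023, which is the date on which the service credit becomes due. Mar 8, 2023 is a Wednesday, so no roll-forward applies.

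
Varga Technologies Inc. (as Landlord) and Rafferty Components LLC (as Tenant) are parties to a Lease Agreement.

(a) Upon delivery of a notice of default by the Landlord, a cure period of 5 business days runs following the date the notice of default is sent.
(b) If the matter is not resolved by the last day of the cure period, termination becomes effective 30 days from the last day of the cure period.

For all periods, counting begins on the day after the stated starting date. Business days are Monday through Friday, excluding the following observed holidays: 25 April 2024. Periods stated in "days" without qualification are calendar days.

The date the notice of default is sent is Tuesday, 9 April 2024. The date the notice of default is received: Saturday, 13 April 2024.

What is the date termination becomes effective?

16 May 2024

The last day of the cure period: 5 business days after Tuesday, 9 April 2024, skipping weekends — Apr 10, Apr 11, Apr 12, Apr 15, Apr 16 — lands on Tuesday, 16 April 2024.
The date termination becomes effective: 30 calendar days after 16 April 2024 is 16 May 2024.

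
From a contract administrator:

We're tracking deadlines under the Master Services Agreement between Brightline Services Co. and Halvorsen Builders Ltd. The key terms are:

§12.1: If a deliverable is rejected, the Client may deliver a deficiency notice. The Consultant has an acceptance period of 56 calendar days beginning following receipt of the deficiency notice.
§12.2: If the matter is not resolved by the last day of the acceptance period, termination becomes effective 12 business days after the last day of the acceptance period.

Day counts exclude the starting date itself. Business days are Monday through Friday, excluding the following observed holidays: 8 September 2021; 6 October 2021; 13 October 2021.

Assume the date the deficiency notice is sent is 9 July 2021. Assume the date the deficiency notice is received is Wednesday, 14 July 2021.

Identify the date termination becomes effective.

24 September 2021

Adding 56 calendar days to 14 July 2021 gives 8 September 2021, which is the last day of the acceptance period.
From Wednesday, 8 September 2021, 12 business days (Sep 9, Sep 10, Sep 13, Sep 14, …, Sep 22, Sep 23, Sep 24, skipping weekends) brings us to Friday, 24 September 2021, which is the date termination becomes effective.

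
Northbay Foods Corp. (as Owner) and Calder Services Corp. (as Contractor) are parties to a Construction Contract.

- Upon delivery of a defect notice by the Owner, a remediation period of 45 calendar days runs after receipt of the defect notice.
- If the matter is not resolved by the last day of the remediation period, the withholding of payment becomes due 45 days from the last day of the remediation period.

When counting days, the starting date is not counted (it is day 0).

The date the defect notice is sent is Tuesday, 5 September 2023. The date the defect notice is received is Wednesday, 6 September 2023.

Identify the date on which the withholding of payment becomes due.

5 December 2023

The last day of the remediation period: 6 September 2023 + 45 days = 21 October 2023.
The date on which the withholding of payment becomes due: 21 October 2023 + 45 days = 5 December 2023.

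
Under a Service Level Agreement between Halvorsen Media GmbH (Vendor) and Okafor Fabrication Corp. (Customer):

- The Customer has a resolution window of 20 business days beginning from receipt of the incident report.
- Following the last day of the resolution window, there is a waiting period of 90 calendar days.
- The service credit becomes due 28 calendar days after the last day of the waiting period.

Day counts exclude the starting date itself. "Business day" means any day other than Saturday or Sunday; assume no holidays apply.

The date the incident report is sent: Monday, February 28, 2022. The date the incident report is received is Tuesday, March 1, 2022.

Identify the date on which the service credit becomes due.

From Tuesday, March 1, 2022, 20 business days (Mar 2, Mar 3, Mar 4, Mar 7, …, Mar 25, Mar 28, Mar 29, skipping weekends) brings us to Tuesday, March 29, 2022, which is the last day of the resolution window.
The last day of the waiting period: March 29, 2022 + 90 days = June 27, 2022.
The date on which the service credit becomes due: 28 calendar days after June 27, 2022 is July 25, 2022.

July 25, 2022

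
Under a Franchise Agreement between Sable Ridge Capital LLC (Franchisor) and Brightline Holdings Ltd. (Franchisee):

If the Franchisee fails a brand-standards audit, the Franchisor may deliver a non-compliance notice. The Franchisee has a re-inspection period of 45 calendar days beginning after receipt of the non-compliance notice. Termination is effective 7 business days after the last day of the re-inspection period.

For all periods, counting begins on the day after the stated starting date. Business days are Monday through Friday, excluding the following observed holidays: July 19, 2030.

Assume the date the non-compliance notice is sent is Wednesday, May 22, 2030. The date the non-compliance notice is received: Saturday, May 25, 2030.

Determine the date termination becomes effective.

Adding 45 calendar days to May 25, 2030 gives July 9, 2030, which is the last day of the re-inspection period.
From Tuesday, July 9, 2030, 7 business days (Jul 10, Jul 11, Jul 12, Jul 15, Jul 16, Jul 17, Jul 18, skipping weekends) brings us to Thursday, July 18, 2030, which is the date termination becomes effective.

July 18, 2030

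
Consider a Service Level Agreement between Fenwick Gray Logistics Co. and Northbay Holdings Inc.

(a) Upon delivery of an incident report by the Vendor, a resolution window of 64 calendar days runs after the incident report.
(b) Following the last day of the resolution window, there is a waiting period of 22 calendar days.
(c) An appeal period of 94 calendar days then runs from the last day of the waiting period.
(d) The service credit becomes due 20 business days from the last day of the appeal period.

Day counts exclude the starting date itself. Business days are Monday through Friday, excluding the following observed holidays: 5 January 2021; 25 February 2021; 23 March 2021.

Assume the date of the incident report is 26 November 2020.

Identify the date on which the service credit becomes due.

The last day of the resolution window: 64 calendar days after 26 November 2020 is 29 January 2021.
The last day of the waiting period: 29 January 2021 + 22 days = 20 February 2021.
The last day of the appeal period: 20 February 2021 + 94 days = 25 May 2021.
The date on which the service credit becomes due: counting 20 business days from Tuesday, 25 May 2021 (May 26, May 27, May 28, May 31, …, Jun 18, Jun 21, Jun 22, skipping weekends) reaches Tuesday, 22 June 2021.

22 June 2021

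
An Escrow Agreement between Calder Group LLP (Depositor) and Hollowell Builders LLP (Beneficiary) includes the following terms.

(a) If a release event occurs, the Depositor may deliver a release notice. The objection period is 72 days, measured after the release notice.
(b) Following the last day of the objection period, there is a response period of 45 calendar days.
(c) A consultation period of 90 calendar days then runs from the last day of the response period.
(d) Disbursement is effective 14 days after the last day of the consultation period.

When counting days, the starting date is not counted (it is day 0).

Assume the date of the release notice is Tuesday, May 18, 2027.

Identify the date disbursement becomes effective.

Adding 72 calendar days to May 18, 2027 gives Jul 29, 2027, which is the last day of the objection period.
The last day of the response period: Jul 29, 2027 + 45 days = Sep 12, 2027.
The last day of the consultation period: Sep 12, 2027 + 90 days = Dec 11, 2027.
The date disbursement becomes effective: 14 calendar days after Dec 11, 2027 is Dec 25, 2027.

Dec 25, 2027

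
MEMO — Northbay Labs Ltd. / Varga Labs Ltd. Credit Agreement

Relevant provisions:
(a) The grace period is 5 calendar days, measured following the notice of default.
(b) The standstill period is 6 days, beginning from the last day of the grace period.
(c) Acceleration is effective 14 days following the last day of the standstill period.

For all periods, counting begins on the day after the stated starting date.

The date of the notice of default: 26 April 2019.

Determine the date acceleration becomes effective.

21 May 2019

The last day of the grace period: 5 calendar days after 26 April 2019 is 1 May 2019.
Adding 6 calendar days to 1 May 2019 gives 7 May 2019, which is the last day of the standstill period.
Adding 14 calendar days to 7 May 2019 gives 21 May 2019, which is the date acceleration becomes effective.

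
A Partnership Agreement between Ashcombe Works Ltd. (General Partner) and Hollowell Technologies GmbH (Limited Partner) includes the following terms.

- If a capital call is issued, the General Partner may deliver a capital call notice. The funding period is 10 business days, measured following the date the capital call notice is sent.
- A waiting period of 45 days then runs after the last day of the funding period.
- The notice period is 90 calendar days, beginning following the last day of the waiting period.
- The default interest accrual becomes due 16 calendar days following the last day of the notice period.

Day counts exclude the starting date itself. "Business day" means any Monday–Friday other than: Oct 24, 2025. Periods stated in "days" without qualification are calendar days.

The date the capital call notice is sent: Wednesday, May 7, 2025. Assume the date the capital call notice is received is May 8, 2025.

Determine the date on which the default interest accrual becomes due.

The last day of the funding period: 10 business days after Wednesday, May 7, 2025, skipping weekends — May 8, May 9, May 12, May 13, May 14, May 15, May 16, May 19, May 20, May 21 — lands on Wednesday, May 21, 2025.
Adding 45 calendar days to May 21, 2025 gives Jul 5, 2025, which is the last day of the waiting period.
The last day of the notice period: Jul 5, 2025 + 90 days = Oct 3, 2025.
The date on which the default interest accrual becomes due: Oct 3, 2025 + 16 days = Oct 19, 2025.

Oct 19, 2025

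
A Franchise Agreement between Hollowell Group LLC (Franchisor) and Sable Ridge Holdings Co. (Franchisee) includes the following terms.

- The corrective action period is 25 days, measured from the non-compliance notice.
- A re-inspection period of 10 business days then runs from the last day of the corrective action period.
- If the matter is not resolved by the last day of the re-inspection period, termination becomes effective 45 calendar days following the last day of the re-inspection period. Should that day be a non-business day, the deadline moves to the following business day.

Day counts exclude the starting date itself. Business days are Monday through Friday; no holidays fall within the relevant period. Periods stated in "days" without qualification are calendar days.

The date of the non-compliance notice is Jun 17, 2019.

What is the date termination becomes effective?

Adding 25 calendar days to Jun 17, 2019 gives Jul 12, 2019, which is the last day of the corrective action period.
The last day of the re-inspection period: 10 business days after Friday, Jul 12, 2019, skipping weekends — Jul 15, Jul 16, Jul 17, Jul 18, Jul 19, Jul 22, Jul 23, Jul 24, Jul 25, Jul 26 — lands on Friday, Jul 26, 2019.
The date termination becomes effective: 45 calendar days after Jul 26, 2019 is Sep 9, 2019. Sep 9, 2019 is a Monday, so no roll-forward applies.

Sep 9, 2019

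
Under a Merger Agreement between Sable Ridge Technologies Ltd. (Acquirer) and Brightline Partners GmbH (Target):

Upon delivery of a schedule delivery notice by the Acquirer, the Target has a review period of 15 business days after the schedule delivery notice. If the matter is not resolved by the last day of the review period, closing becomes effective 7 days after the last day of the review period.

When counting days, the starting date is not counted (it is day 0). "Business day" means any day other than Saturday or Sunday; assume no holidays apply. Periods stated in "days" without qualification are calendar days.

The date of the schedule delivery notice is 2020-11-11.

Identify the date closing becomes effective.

From Wednesday, 2020-11-11, 15 business days (Nov 12, Nov 13, Nov 16, Nov 17, …, Nov 30, Dec 1, Dec 2, skipping weekends) brings us to Wednesday, 2020-12-02, which is the last day of the review period.
The date closing becomes effective: 2020-12-02 + 7 days = 2020-12-09.

2020-12-09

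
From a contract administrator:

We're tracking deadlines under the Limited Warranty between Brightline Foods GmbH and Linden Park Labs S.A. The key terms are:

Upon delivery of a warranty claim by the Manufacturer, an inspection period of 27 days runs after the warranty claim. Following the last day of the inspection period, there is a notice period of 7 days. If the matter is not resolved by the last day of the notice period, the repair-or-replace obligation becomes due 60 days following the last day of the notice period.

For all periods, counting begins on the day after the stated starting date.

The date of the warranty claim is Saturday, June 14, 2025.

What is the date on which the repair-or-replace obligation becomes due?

September 16, 2025

The last day of the inspection period: 27 calendar days after June 14, 2025 is July 11, 2025.
Adding 7 calendar days to July 11, 2025 gives July 18, 2025, which is the last day of the notice period.
Adding 60 calendar days to July 18, 2025 gives September 16, 2025, which is the date on which the repair-or-replace obligation becomes due.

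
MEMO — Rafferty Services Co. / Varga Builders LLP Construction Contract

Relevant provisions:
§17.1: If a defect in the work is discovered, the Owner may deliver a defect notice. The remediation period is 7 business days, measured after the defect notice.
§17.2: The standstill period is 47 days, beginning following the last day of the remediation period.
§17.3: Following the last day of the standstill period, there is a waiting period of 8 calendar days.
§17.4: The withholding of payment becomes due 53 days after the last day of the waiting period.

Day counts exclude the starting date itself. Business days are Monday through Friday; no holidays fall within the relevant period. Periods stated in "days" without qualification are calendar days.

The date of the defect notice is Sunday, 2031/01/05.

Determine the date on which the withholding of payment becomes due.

2031/05/02

The last day of the remediation period: counting 7 business days from Sunday, 2031/01/05 (Jan 6, Jan 7, Jan 8, Jan 9, Jan 10, Jan 13, Jan 14, skipping weekends) reaches Tuesday, 2031/01/14.
The last day of the standstill period: 47 calendar days after 2031/01/14 is 2031/03/02.
The last day of the waiting period: 2031/03/02 + 8 days = 2031/03/10.
Adding 53 calendar days to 2031/03/10 gives 2031/05/02, which is the date on which the withholding of payment becomes due.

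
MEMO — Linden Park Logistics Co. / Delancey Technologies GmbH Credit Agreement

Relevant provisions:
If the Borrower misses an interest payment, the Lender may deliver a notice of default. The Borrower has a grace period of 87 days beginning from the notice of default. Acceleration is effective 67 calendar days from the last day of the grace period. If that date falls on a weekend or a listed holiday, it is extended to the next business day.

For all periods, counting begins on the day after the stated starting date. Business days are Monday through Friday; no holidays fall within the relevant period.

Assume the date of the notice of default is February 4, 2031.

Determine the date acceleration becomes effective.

July 8, 2031

The last day of the grace period: February 4, 2031 + 87 days = May 2, 2031.
Adding 67 calendar days to May 2, 2031 gives July 8, 2031, which is the date acceleration becomes effective. July 8, 2031 is a Tuesday, so no roll-forward applies.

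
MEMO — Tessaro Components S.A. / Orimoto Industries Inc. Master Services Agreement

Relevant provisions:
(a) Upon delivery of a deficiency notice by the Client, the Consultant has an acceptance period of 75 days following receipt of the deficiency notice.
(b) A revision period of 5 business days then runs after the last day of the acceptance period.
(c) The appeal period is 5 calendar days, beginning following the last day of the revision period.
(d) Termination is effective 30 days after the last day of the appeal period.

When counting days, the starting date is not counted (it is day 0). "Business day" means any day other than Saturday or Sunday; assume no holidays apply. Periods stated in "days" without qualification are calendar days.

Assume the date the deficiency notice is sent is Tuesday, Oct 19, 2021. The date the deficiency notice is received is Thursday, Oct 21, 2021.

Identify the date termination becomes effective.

The last day of the acceptance period: 75 calendar days after Oct 21, 2021 is Jan 4, 2022.
The last day of the revision period: counting 5 business days from Tuesday, Jan 4, 2022 (Jan 5, Jan 6, Jan 7, Jan 10, Jan 11, skipping weekends) reaches Tuesday, Jan 11, 2022.
Adding 5 calendar days to Jan 11, 2022 gives Jan 16, 2022, which is the last day of the appeal period.
The date termination becomes effective: Jan 16, 2022 + 30 days = Feb 15, 2022.

Feb 15, 2022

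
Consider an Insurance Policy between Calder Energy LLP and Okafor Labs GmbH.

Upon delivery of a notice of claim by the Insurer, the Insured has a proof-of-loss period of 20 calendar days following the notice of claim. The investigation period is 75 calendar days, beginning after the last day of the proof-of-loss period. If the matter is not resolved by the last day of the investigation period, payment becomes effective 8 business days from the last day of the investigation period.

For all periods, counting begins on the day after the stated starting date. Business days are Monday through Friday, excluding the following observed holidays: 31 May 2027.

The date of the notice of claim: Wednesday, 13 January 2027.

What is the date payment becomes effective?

Adding 20 calendar days to 13 January 2027 gives 2 February 2027, which is the last day of the proof-of-loss period.
The last day of the investigation period: 75 calendar days after 2 February 2027 is 18 April 2027.
From Sunday, 18 April 2027, 8 business days (Apr 19, Apr 20, Apr 21, Apr 22, Apr 23, Apr 26, Apr 27, Apr 28, skipping weekends) brings us to Wednesday, 28 April 2027, which is the date payment becomes effective.

28 April 2027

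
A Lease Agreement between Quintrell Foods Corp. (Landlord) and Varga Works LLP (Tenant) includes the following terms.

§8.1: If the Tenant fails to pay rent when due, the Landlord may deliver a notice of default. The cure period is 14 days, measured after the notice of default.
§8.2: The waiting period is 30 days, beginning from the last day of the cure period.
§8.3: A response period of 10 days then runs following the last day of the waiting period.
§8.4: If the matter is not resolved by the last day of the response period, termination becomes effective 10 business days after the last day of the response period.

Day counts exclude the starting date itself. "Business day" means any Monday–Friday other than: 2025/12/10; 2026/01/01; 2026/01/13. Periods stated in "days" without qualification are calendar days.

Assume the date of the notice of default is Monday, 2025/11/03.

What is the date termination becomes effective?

2026/01/12

The last day of the cure period: 2025/11/03 + 14 days = 2025/11/17.
The last day of the waiting period: 30 calendar days after 2025/11/17 is 2025/12/17.
The last day of the response period: 10 calendar days after 2025/12/17 is 2025/12/27.
From Saturday, 2025/12/27, 10 business days (Dec 29, Dec 30, Dec 31, Jan 2, Jan 5, Jan 6, Jan 7, Jan 8, Jan 9, Jan 12, skipping weekends and the listed holiday on Jan 1) brings us to Monday, 2026/01/12, which is the date termination becomes effective.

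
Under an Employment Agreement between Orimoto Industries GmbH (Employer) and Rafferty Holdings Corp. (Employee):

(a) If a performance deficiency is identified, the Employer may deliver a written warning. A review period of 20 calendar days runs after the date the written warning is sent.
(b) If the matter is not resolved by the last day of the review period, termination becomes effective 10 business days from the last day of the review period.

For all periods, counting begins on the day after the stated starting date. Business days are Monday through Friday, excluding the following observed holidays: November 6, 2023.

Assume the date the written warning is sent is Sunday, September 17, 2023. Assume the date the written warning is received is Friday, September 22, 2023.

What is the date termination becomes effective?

Adding 20 calendar days to September 17, 2023 gives October 7, 2023, which is the last day of the review period.
The date termination becomes effective: 10 business days after Saturday, October 7, 2023, skipping weekends — Oct 9, Oct 10, Oct 11, Oct 12, Oct 13, Oct 16, Oct 17, Oct 18, Oct 19, Oct 20 — lands on Friday, October 20, 2023.

October 20, 2023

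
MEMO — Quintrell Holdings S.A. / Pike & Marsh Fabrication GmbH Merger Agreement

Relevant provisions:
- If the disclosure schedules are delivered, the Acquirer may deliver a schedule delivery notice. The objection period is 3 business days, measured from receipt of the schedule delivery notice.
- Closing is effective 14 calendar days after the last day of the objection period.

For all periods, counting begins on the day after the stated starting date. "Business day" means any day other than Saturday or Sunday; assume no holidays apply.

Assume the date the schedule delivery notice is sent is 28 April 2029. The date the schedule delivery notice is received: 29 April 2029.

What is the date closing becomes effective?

The last day of the objection period: counting 3 business days from Sunday, 29 April 2029 (Apr 30, May 1, May 2, skipping weekends) reaches Wednesday, 2 May 2029.
The date closing becomes effective: 14 calendar days after 2 May 2029 is 16 May 2029.

16 May 2029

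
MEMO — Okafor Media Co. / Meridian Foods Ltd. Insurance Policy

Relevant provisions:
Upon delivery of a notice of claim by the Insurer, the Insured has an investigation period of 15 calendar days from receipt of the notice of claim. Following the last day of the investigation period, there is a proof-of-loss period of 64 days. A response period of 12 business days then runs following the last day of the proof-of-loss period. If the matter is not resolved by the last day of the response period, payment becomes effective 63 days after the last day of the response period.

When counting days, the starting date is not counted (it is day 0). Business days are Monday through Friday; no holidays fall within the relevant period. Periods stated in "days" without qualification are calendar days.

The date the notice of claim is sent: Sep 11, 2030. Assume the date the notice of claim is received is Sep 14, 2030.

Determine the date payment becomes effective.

Feb 19, 2031

The last day of the investigation period: Sep 14, 2030 + 15 days = Sep 29, 2030.
Adding 64 calendar days to Sep 29, 2030 gives Dec 2, 2030, which is the last day of the proof-of-loss period.
The last day of the response period: 12 business days after Monday, Dec 2, 2030, skipping weekends — Dec 3, Dec 4, Dec 5, Dec 6, …, Dec 16, Dec 17, Dec 18 — lands on Wednesday, Dec 18, 2030.
The date payment becomes effective: 63 calendar days after Dec 18, 2030 is Feb 19, 2031.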